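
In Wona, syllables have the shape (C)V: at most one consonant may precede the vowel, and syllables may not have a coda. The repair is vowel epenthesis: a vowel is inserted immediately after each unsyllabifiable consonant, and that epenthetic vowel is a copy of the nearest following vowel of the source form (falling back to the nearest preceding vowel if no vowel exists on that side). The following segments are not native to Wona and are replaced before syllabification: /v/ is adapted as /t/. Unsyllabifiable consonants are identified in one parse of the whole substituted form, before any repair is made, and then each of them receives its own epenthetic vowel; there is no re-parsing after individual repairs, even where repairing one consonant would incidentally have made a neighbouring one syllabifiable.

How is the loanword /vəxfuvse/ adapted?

Substitution: /v/ → /t/, giving /təxfutse/.
Syllabifying with onset maximization leaves /x/, /t/ stranded (no codas are permitted; onsets are limited to one consonant).
Epenthesis after each stranded consonant: /x/ → /xu/, /t/ → /te/.

təxufutese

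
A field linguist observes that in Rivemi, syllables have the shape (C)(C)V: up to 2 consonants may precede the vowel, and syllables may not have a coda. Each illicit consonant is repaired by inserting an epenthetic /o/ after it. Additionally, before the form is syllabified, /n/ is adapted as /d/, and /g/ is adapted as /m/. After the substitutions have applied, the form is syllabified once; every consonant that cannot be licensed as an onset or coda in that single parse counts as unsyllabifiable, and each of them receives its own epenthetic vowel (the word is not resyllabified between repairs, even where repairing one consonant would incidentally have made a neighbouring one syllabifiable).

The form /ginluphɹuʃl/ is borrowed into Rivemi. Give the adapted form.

Substitution: /g/ → /m/, /n/ → /d/, giving /midluphɹuʃl/.
The consonants /p/, /ʃ/, /l/ cannot be parsed into a legal (C)(C)V syllable (no codas are permitted; onsets may contain at most 2 consonants).
Epenthesis after each stranded consonant: /p/ → /po/, /ʃ/ → /ʃo/, /l/ → /lo/.

midlupohɹuʃolo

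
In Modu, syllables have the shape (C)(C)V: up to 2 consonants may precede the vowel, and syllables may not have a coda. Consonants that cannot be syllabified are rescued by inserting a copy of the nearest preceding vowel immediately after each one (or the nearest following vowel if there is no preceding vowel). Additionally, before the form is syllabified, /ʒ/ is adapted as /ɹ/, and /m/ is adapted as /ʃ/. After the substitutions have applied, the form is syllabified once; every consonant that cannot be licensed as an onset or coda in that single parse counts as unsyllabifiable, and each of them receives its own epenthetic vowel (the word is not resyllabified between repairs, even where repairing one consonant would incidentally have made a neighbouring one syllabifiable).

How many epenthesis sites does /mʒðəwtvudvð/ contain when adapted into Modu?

After substitution the input is /ʃɹðəwtvudvð/.
The unsyllabifiable consonants are /ʃ/, /w/, /d/, /v/, /ð/; each receives one epenthetic vowel.

5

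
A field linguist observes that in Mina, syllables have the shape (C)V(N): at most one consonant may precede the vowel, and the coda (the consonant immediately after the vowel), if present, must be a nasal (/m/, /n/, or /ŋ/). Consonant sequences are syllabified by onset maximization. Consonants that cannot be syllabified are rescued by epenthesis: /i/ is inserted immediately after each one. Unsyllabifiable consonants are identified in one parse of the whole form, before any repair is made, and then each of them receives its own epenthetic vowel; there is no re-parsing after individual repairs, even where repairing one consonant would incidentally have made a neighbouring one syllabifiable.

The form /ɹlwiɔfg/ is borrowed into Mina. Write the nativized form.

The consonants /ɹ/, /l/, /f/, /g/ cannot be parsed into a legal (C)V(N) syllable (only a nasal (/m/, /n/, or /ŋ/) is licensed in coda position; onsets are limited to one consonant).
Each unlicensed consonant becomes the onset of a new syllable: /ɹ/ → /ɹi/, /l/ → /li/, /f/ → /fi/, /g/ → /gi/.

ɹiliwiɔfigi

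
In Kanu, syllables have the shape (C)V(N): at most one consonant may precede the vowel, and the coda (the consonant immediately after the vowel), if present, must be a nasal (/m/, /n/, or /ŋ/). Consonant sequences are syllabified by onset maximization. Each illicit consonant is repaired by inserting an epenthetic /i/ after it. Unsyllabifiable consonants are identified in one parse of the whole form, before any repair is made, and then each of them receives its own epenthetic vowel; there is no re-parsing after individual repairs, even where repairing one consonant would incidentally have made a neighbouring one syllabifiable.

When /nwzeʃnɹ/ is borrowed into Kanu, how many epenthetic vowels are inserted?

The unsyllabifiable consonants are /n/, /w/, /ʃ/, /n/, /ɹ/; each receives one epenthetic vowel.

5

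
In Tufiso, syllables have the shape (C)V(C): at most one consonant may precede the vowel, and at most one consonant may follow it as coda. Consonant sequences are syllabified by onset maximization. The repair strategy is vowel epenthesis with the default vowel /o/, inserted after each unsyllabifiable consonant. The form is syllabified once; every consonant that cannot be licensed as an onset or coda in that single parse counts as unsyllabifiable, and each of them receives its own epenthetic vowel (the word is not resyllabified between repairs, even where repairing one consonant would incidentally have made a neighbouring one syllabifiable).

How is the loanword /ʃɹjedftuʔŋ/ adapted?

Under (C)V(C), the unsyllabifiable consonants are /ʃ/, /ɹ/, /f/, /ŋ/ (at most one coda consonant is licensed; onsets are limited to one consonant).
Inserting the epenthetic vowel yields /ʃ/ → /ʃo/, /ɹ/ → /ɹo/, /f/ → /fo/, /ŋ/ → /ŋo/.

ʃoɹojedfotuʔŋo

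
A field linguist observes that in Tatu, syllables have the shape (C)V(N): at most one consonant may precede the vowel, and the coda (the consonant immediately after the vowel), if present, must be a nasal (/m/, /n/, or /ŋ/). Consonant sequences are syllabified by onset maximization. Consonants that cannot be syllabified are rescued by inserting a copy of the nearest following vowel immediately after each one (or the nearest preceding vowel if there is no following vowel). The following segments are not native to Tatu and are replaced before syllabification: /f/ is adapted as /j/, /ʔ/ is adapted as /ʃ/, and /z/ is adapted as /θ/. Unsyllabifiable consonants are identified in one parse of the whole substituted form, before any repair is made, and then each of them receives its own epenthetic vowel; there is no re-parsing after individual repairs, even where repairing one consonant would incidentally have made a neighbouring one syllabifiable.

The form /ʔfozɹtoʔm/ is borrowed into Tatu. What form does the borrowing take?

ʃojoθoɹotoʃomo

Substitution: /ʔ/ → /ʃ/, /f/ → /j/, /z/ → /θ/, giving /ʃjoθɹtoʃm/.
Under (C)V(N), the unsyllabifiable consonants are /ʃ/, /θ/, /ɹ/, /ʃ/, /m/ (only a nasal (/m/, /n/, or /ŋ/) is licensed in coda position; onsets are limited to one consonant).
Epenthesis after each stranded consonant: /ʃ/ → /ʃo/, /θ/ → /θo/, /ɹ/ → /ɹo/, /ʃ/ → /ʃo/, /m/ → /mo/.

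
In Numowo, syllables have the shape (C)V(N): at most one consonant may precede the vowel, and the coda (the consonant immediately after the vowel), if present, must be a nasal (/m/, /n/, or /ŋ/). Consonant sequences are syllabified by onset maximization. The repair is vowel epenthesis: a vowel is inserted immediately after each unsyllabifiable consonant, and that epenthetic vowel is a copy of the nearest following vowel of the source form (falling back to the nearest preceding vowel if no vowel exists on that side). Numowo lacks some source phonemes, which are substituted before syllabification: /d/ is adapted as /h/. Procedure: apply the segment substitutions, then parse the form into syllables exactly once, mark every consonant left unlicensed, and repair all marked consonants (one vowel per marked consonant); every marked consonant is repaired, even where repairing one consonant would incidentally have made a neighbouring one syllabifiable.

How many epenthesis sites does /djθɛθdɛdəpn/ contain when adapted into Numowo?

After substitution the input is /hjθɛθhɛhəpn/.
The unsyllabifiable consonants are /h/, /j/, /θ/, /p/, /n/; each receives one epenthetic vowel.

5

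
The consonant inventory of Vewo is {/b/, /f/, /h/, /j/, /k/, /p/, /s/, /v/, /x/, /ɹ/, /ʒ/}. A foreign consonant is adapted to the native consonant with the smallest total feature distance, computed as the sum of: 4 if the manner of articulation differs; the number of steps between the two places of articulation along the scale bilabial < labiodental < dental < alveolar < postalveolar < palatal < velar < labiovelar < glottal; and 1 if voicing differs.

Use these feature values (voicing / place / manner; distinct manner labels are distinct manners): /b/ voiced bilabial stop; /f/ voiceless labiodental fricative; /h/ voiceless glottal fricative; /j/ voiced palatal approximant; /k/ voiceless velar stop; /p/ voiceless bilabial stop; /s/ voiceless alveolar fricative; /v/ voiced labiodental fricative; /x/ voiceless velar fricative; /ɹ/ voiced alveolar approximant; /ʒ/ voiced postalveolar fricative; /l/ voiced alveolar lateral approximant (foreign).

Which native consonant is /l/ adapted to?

/ɹ/ is closest: manner differs (lateral approximant→approximant, +4), place distance 0 (alveolar→alveolar), same voicing; total 4. Next closest is /s/ at distance 5.

ɹ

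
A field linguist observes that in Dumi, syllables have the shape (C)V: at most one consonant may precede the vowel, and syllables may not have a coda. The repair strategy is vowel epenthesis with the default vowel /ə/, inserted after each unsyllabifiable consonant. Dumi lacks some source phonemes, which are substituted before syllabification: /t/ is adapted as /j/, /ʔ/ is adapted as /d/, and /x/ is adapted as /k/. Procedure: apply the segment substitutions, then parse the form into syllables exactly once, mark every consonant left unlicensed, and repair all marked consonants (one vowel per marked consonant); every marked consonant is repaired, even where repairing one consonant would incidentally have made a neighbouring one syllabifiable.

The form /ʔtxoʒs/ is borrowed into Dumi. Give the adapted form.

dəjəkoʒəsə

Substitution: /ʔ/ → /d/, /t/ → /j/, /x/ → /k/, giving /djkoʒs/.
Syllabifying with onset maximization leaves /d/, /j/, /ʒ/, /s/ stranded (no codas are permitted; onsets are limited to one consonant).
Each unlicensed consonant becomes the onset of a new syllable: /d/ → /də/, /j/ → /jə/, /ʒ/ → /ʒə/, /s/ → /sə/.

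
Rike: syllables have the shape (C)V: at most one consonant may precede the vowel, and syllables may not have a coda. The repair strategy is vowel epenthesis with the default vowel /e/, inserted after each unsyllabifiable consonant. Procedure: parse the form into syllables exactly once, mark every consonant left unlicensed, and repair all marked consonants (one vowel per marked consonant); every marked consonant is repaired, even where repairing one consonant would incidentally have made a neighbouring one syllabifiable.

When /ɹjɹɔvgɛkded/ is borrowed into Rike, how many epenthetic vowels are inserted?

5

The unsyllabifiable consonants are /ɹ/, /j/, /v/, /k/, /d/; each receives one epenthetic vowel.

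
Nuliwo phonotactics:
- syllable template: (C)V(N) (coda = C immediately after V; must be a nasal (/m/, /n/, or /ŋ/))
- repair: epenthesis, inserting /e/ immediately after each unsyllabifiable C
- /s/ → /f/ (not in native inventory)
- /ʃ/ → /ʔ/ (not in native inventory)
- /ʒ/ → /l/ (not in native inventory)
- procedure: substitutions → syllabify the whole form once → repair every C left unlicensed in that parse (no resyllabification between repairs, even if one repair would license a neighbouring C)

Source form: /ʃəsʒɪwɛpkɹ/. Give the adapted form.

Substitution: /ʃ/ → /ʔ/, /s/ → /f/, /ʒ/ → /l/, giving /ʔəflɪwɛpkɹ/.
Under (C)V(N), the unsyllabifiable consonants are /f/, /p/, /k/, /ɹ/ (only a nasal (/m/, /n/, or /ŋ/) is licensed in coda position; onsets are limited to one consonant).
Epenthesis after each stranded consonant: /f/ → /fe/, /p/ → /pe/, /k/ → /ke/, /ɹ/ → /ɹe/.

ʔəfelɪwɛpekeɹe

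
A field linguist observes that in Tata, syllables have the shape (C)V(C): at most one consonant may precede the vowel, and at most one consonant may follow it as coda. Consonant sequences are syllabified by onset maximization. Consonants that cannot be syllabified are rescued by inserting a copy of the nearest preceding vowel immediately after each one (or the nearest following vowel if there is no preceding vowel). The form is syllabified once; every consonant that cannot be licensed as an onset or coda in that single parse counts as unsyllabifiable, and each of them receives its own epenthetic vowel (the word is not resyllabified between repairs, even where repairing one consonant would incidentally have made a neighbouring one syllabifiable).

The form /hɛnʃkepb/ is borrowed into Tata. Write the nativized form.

hɛnʃɛkepbe

Syllabifying with onset maximization leaves /ʃ/, /b/ stranded (at most one coda consonant is licensed; onsets are limited to one consonant).
Inserting the epenthetic vowel yields /ʃ/ → /ʃɛ/, /b/ → /be/.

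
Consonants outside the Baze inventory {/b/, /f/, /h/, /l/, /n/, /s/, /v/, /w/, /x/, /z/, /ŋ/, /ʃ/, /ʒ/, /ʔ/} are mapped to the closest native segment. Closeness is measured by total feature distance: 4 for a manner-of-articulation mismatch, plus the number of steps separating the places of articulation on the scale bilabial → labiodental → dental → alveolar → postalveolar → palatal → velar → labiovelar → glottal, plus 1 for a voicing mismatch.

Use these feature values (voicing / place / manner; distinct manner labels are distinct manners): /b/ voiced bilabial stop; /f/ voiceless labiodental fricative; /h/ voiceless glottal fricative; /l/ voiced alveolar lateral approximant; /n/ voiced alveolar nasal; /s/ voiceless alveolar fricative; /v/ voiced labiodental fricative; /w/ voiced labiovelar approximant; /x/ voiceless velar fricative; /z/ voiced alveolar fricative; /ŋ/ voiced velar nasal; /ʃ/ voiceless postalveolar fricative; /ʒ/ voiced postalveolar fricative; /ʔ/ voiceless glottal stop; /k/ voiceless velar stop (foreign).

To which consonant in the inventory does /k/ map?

/ʔ/ is closest: same manner (stop), place distance 2 (velar→glottal), same voicing; total 2. Next closest is /x/ at distance 4.

ʔ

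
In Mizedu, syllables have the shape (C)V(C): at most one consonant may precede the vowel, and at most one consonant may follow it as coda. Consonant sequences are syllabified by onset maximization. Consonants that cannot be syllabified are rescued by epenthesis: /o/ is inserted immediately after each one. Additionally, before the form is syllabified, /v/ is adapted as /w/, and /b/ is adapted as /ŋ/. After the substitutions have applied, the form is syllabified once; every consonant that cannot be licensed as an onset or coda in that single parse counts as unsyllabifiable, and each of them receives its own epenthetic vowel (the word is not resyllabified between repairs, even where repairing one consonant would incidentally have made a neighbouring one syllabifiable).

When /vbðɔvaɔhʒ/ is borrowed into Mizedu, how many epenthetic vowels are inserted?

After substitution the input is /wŋðɔwaɔhʒ/.
The unsyllabifiable consonants are /w/, /ŋ/, /ʒ/; each receives one epenthetic vowel.

3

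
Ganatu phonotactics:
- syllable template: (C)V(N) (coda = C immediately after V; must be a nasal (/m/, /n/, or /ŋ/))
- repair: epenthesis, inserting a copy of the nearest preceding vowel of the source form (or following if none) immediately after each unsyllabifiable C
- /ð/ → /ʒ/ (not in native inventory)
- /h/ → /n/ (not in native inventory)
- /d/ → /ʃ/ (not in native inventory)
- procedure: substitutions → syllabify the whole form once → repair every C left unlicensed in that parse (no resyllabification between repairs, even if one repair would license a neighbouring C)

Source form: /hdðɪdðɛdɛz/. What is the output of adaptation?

Substitution: /h/ → /n/, /d/ → /ʃ/, /ð/ → /ʒ/, giving /nʃʒɪʃʒɛʃɛz/.
Under (C)V(N), the unsyllabifiable consonants are /n/, /ʃ/, /ʃ/, /z/ (only a nasal (/m/, /n/, or /ŋ/) is licensed in coda position; onsets are limited to one consonant).
Epenthesis after each stranded consonant: /n/ → /nɪ/, /ʃ/ → /ʃɪ/, /ʃ/ → /ʃɪ/, /z/ → /zɛ/.

nɪʃɪʒɪʃɪʒɛʃɛzɛ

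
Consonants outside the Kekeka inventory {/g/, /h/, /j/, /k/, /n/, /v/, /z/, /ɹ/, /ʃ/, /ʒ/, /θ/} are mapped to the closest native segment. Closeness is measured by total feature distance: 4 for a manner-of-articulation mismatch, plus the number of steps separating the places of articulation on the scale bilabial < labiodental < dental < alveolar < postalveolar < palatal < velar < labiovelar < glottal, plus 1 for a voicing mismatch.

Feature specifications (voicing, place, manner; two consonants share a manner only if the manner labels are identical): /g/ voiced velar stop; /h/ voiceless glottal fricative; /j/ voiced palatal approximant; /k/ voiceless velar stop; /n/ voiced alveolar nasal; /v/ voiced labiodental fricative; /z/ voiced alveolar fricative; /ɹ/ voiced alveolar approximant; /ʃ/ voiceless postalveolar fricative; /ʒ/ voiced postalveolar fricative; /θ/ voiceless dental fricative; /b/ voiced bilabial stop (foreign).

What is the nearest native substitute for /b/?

/v/ is closest: manner differs (stop→fricative, +4), place distance 1 (bilabial→labiodental), same voicing; total 5. Next closest is /g/ at distance 6.

v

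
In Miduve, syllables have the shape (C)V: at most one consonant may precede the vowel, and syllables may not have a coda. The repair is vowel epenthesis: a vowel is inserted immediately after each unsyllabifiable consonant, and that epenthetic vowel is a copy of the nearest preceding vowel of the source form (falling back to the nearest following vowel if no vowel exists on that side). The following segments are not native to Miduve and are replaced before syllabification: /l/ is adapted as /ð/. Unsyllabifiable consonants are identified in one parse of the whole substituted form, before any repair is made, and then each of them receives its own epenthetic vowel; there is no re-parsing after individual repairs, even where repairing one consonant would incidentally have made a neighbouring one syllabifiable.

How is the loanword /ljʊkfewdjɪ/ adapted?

ðʊjʊkʊfewedejɪ

Substitution: /l/ → /ð/, giving /ðjʊkfewdjɪ/.
The consonants /ð/, /k/, /w/, /d/ cannot be parsed into a legal (C)V syllable (no codas are permitted; onsets are limited to one consonant).
Inserting the epenthetic vowel yields /ð/ → /ðʊ/, /k/ → /kʊ/, /w/ → /we/, /d/ → /de/.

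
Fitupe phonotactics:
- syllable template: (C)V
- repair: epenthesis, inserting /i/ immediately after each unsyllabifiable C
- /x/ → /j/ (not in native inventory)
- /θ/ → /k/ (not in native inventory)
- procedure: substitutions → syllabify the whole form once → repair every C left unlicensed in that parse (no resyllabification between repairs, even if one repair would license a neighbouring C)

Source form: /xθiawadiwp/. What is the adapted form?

Substitution: /x/ → /j/, /θ/ → /k/, giving /jkiawadiwp/.
Under (C)V, the unsyllabifiable consonants are /j/, /w/, /p/ (no codas are permitted; onsets are limited to one consonant).
Inserting the epenthetic vowel yields /j/ → /ji/, /w/ → /wi/, /p/ → /pi/.

jikiawadiwipi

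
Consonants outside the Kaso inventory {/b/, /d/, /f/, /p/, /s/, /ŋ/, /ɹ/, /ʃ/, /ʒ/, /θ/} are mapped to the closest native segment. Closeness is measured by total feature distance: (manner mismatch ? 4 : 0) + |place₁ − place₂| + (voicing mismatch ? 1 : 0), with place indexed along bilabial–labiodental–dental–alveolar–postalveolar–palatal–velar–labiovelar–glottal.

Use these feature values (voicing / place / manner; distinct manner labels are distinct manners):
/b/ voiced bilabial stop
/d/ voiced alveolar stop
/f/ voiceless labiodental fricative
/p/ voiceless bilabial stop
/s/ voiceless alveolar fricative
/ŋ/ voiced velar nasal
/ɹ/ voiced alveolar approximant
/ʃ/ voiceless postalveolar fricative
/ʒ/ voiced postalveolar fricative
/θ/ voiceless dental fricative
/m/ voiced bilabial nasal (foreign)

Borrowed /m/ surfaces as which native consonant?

b

/b/ is closest: manner differs (nasal→stop, +4), place distance 0 (bilabial→bilabial), same voicing; total 4. Next closest is /p/ at distance 5.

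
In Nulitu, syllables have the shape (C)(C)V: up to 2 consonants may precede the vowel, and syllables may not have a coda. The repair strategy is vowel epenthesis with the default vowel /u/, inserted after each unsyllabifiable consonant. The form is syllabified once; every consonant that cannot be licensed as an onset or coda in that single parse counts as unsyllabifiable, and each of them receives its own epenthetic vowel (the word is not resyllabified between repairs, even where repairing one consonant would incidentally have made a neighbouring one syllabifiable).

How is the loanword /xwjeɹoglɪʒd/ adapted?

The consonants /x/, /ʒ/, /d/ cannot be parsed into a legal (C)(C)V syllable (no codas are permitted; onsets may contain at most 2 consonants).
Epenthesis after each stranded consonant: /x/ → /xu/, /ʒ/ → /ʒu/, /d/ → /du/.

xuwjeɹoglɪʒudu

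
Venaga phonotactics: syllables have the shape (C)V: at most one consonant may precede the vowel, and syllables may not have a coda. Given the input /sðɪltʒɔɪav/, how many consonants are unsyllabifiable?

Syllabifying with onset maximization leaves /s/, /l/, /t/, /v/ stranded (no codas are permitted; onsets are limited to one consonant).

4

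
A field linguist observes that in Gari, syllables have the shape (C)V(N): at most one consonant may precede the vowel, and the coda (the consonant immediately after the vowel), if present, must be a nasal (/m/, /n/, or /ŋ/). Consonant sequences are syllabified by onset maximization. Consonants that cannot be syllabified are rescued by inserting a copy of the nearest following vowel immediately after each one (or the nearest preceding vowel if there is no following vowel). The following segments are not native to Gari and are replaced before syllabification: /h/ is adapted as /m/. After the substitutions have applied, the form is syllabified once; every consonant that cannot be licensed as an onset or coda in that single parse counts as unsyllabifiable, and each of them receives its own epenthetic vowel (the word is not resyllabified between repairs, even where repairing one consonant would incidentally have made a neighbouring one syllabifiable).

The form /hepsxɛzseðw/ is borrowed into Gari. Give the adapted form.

Substitution: /h/ → /m/, giving /mepsxɛzseðw/.
The consonants /p/, /s/, /z/, /ð/, /w/ cannot be parsed into a legal (C)V(N) syllable (only a nasal (/m/, /n/, or /ŋ/) is licensed in coda position; onsets are limited to one consonant).
Each unlicensed consonant becomes the onset of a new syllable: /p/ → /pɛ/, /s/ → /sɛ/, /z/ → /ze/, /ð/ → /ðe/, /w/ → /we/.

mepɛsɛxɛzeseðewe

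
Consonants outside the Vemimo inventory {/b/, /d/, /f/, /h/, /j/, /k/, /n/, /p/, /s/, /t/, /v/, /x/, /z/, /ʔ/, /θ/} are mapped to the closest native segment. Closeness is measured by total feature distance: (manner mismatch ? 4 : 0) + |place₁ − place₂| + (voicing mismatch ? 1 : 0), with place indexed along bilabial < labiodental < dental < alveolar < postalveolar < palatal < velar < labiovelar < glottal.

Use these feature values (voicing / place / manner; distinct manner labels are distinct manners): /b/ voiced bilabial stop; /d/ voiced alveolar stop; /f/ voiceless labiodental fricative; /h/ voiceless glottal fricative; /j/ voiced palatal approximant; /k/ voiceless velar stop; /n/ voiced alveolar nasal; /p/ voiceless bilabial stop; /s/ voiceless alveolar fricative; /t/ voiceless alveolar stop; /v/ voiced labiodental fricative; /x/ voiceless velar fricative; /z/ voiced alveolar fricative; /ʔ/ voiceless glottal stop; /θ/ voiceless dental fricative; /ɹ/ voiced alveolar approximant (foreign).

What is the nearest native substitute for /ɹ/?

/j/ is closest: same manner (approximant), place distance 2 (alveolar→palatal), same voicing; total 2. Next closest is /d/ at distance 4.

j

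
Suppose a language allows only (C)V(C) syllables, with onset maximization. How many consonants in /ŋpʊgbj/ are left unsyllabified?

3

Syllabifying with onset maximization leaves /ŋ/, /b/, /j/ stranded (at most one coda consonant is licensed; onsets are limited to one consonant).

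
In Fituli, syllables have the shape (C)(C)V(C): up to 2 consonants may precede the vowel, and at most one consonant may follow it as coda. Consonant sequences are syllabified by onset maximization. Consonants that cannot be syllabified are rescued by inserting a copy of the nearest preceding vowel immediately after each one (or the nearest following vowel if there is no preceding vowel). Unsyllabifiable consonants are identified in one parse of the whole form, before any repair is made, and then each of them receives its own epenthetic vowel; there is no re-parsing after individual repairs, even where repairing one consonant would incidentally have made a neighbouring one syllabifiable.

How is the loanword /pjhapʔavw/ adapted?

The consonants /p/, /w/ cannot be parsed into a legal (C)(C)V(C) syllable (at most one coda consonant is licensed; onsets may contain at most 2 consonants).
Each unlicensed consonant becomes the onset of a new syllable: /p/ → /pa/, /w/ → /wa/.

pajhapʔavwa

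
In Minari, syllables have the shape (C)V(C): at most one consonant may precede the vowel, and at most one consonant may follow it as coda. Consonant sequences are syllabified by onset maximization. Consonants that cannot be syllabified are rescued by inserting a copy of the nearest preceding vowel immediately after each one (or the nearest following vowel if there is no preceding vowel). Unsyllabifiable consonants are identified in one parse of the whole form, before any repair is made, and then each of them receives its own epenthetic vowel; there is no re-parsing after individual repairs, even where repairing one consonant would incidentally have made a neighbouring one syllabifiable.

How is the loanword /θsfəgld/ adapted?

θəsəfəglədə

Syllabifying with onset maximization leaves /θ/, /s/, /l/, /d/ stranded (at most one coda consonant is licensed; onsets are limited to one consonant).
Each unlicensed consonant becomes the onset of a new syllable: /θ/ → /θə/, /s/ → /sə/, /l/ → /lə/, /d/ → /də/.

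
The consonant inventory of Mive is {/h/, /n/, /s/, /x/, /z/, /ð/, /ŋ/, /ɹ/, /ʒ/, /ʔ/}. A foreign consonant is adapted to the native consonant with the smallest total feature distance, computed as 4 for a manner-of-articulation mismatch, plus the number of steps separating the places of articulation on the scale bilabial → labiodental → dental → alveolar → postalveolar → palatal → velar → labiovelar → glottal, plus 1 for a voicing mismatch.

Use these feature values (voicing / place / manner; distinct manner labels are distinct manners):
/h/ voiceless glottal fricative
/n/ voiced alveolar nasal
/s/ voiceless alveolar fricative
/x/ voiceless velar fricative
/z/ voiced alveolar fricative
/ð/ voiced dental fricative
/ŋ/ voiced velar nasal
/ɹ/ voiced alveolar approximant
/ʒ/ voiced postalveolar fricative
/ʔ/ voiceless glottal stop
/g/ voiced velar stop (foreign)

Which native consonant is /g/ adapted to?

ʔ

/ʔ/ is closest: same manner (stop), place distance 2 (velar→glottal), voicing differs (+1); total 3. Next closest is /ŋ/ at distance 4.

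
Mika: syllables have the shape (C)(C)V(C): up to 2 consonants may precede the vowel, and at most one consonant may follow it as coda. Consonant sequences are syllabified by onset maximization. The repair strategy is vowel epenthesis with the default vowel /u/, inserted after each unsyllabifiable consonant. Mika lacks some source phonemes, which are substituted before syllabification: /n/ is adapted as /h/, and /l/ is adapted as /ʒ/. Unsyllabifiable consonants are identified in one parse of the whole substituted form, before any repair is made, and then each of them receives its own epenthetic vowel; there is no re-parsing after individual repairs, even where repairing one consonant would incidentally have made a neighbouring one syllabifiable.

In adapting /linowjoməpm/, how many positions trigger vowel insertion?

1

After substitution the input is /ʒihowjoməpm/.
The unsyllabifiable consonants are /m/; each receives one epenthetic vowel.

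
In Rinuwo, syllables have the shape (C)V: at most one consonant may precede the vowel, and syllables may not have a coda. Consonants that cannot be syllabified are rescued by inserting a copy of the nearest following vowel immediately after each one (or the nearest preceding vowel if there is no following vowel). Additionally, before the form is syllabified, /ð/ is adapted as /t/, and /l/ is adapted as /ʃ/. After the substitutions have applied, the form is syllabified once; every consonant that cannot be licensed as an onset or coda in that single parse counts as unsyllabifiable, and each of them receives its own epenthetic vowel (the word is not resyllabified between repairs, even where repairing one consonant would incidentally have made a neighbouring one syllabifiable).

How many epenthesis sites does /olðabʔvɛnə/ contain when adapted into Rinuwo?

3

After substitution the input is /oʃtabʔvɛnə/.
The unsyllabifiable consonants are /ʃ/, /b/, /ʔ/; each receives one epenthetic vowel.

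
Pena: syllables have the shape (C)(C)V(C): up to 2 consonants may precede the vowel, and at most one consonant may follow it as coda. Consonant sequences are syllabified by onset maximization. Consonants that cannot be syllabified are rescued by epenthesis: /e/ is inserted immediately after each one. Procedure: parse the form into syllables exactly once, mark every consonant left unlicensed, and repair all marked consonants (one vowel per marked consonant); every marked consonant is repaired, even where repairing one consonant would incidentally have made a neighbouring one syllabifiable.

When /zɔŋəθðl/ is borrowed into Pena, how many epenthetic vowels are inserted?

2

The unsyllabifiable consonants are /ð/, /l/; each receives one epenthetic vowel.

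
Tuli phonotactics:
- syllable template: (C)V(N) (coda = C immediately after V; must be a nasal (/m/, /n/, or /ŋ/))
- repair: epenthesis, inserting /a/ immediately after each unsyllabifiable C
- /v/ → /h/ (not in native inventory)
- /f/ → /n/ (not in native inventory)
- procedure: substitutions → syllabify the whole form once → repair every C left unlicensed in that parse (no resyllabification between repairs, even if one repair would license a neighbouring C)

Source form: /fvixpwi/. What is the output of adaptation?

Substitution: /f/ → /n/, /v/ → /h/, giving /nhixpwi/.
Syllabifying with onset maximization leaves /n/, /x/, /p/ stranded (only a nasal (/m/, /n/, or /ŋ/) is licensed in coda position; onsets are limited to one consonant).
Each unlicensed consonant becomes the onset of a new syllable: /n/ → /na/, /x/ → /xa/, /p/ → /pa/.

nahixapawi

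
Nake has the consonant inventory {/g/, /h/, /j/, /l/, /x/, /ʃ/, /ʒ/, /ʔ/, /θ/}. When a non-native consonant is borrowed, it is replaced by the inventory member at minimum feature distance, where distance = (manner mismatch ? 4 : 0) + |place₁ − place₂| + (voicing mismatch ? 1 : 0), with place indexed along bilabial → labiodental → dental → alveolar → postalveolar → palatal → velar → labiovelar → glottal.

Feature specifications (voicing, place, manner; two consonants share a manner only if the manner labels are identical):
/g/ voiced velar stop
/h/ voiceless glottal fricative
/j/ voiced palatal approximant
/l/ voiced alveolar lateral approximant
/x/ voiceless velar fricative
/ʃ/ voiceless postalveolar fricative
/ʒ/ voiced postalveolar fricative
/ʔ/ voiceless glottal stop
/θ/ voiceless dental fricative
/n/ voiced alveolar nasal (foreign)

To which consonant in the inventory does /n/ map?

l

/l/ is closest: manner differs (nasal→lateral approximant, +4), place distance 0 (alveolar→alveolar), same voicing; total 4. Next closest is /ʒ/ at distance 5.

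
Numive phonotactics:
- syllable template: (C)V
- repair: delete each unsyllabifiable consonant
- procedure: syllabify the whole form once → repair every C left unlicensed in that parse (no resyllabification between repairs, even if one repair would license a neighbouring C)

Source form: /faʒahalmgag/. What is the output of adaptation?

faʒahaga

Under (C)V, the unsyllabifiable consonants are /l/, /m/, /g/ (no codas are permitted; onsets are limited to one consonant).
Each unlicensed consonant is deleted: /l/, /m/, /g/.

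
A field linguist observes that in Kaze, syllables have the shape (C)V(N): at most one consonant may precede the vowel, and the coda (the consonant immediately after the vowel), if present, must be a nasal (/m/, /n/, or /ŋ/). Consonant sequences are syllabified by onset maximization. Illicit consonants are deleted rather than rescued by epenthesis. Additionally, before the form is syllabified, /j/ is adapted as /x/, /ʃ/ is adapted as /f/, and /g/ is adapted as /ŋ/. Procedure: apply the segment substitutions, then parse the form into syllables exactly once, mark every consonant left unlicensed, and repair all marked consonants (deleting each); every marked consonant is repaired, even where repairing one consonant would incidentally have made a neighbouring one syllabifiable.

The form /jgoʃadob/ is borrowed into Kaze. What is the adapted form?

ŋofado

Substitution: /j/ → /x/, /g/ → /ŋ/, /ʃ/ → /f/, giving /xŋofadob/.
Syllabifying with onset maximization leaves /x/, /b/ stranded (only a nasal (/m/, /n/, or /ŋ/) is licensed in coda position; onsets are limited to one consonant).
Deleting the stranded consonants removes /x/, /b/.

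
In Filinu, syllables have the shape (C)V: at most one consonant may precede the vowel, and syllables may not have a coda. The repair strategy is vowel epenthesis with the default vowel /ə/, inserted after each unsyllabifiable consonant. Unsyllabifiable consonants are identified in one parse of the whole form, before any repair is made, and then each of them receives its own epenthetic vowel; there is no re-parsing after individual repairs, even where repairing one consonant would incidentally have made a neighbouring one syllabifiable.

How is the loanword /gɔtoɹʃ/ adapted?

Under (C)V, the unsyllabifiable consonants are /ɹ/, /ʃ/ (no codas are permitted; onsets are limited to one consonant).
Each unlicensed consonant becomes the onset of a new syllable: /ɹ/ → /ɹə/, /ʃ/ → /ʃə/.

gɔtoɹəʃə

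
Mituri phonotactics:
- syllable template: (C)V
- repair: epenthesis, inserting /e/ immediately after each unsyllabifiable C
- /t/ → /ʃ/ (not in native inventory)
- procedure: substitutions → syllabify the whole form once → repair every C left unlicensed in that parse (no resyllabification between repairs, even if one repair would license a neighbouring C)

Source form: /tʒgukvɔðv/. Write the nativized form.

Substitution: /t/ → /ʃ/, giving /ʃʒgukvɔðv/.
Under (C)V, the unsyllabifiable consonants are /ʃ/, /ʒ/, /k/, /ð/, /v/ (no codas are permitted; onsets are limited to one consonant).
Epenthesis after each stranded consonant: /ʃ/ → /ʃe/, /ʒ/ → /ʒe/, /k/ → /ke/, /ð/ → /ðe/, /v/ → /ve/.

ʃeʒegukevɔðeve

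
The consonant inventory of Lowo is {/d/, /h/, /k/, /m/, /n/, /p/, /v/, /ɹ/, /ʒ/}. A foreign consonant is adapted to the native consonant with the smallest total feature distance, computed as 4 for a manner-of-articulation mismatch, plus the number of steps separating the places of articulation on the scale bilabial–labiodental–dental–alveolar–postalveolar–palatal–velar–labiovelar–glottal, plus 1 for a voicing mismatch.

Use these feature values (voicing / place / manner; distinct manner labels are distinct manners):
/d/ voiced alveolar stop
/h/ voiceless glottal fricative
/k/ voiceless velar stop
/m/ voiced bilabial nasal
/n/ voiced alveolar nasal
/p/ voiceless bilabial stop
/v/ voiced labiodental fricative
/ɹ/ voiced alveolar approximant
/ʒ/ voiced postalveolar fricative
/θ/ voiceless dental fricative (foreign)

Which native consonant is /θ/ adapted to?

v

/v/ is closest: same manner (fricative), place distance 1 (dental→labiodental), voicing differs (+1); total 2. Next closest is /ʒ/ at distance 3.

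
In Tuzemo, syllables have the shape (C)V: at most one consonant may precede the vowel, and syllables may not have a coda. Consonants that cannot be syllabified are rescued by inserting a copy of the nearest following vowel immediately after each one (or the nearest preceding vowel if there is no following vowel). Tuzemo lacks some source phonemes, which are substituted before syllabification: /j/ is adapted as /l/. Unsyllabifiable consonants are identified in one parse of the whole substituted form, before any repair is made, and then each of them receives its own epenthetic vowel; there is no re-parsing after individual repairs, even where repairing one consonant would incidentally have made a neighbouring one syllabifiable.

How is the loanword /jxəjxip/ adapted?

ləxəlixipi

Substitution: /j/ → /l/, giving /lxəlxip/.
The consonants /l/, /l/, /p/ cannot be parsed into a legal (C)V syllable (no codas are permitted; onsets are limited to one consonant).
Epenthesis after each stranded consonant: /l/ → /lə/, /l/ → /li/, /p/ → /pi/.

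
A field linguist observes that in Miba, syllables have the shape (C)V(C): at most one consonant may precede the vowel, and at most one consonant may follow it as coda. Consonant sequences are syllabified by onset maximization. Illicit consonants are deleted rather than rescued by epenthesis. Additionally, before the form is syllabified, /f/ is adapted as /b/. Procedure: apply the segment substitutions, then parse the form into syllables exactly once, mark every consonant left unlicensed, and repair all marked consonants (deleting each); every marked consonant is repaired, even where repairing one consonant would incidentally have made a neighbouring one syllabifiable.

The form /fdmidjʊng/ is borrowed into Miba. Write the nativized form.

Substitution: /f/ → /b/, giving /bdmidjʊng/.
The consonants /b/, /d/, /g/ cannot be parsed into a legal (C)V(C) syllable (at most one coda consonant is licensed; onsets are limited to one consonant).
Each unlicensed consonant is deleted: /b/, /d/, /g/.

midjʊn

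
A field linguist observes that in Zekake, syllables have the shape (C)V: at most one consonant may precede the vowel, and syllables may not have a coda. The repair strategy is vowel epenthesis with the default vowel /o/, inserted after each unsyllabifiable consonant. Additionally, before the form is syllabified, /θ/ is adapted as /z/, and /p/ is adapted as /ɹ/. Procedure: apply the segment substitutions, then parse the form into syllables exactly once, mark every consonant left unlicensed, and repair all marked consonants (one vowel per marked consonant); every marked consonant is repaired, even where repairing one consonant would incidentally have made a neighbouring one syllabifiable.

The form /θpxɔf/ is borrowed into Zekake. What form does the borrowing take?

zoɹoxɔfo

Substitution: /θ/ → /z/, /p/ → /ɹ/, giving /zɹxɔf/.
Under (C)V, the unsyllabifiable consonants are /z/, /ɹ/, /f/ (no codas are permitted; onsets are limited to one consonant).
Epenthesis after each stranded consonant: /z/ → /zo/, /ɹ/ → /ɹo/, /f/ → /fo/.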